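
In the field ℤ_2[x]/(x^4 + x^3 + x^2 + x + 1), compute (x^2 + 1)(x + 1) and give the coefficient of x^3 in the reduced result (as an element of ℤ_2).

Multiply in ℤ_2[x]: (x^2 + 1)·(x + 1) = x^3 + x^2 + x + 1.
Reduced: x^3 + x^2 + x + 1.

1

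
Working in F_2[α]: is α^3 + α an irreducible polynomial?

No

Write P(α) = α^3 + α.
Check for roots in F_2: P(0) = 0 → root; P(1) = 0 → root.
P(0) = 0, so (α) divides P(α); P is reducible.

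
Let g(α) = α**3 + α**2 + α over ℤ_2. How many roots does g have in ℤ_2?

Evaluate at each of the 2 elements of ℤ_2:
g(0) = 0 → root; g(1) = 1.
Roots: {0}.

1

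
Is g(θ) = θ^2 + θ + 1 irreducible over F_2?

Check for roots in F_2: g(0) = 1; g(1) = 1.
No roots. A degree-2 polynomial over a field with no linear factor is irreducible.

Yes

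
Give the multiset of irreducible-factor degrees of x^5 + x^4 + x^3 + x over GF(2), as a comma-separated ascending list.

Write f(x) = x^5 + x^4 + x^3 + x.
Roots in GF(2): f(0) = 0 → root; f(1) = 0 → root.
Linear factors from roots: (x), (x + 1).
Complete factorization: f(x) = (x)·(x + 1)·(x^3 + x + 1).
Factor degrees with multiplicity: 1 + 1 + 3 = 5.

1, 1, 3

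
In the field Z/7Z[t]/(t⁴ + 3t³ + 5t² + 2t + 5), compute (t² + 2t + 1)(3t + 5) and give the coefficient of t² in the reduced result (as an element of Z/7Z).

Multiply in Z/7Z[t]: (t² + 2t + 1)·(3t + 5) = 3t³ + 4t² + 6t + 5.
Reduced: 3t³ + 4t² + 6t + 5.

4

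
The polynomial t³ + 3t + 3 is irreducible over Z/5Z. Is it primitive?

Yes

Write f(t) = t³ + 3t + 3.
|GF(5^3)^×| = 5^3 − 1 = 124. Prime factorization: 124 = 2^2·31.
f is primitive ⇔ t has order 124 in GF(5)[t]/(f), i.e. t^(124/q) ≠ 1 for each prime q | 124.
t^(62) mod f = 4.
t^(4) mod f = 2t² + 2t.
None equal 1, so t has full order 124; f is primitive.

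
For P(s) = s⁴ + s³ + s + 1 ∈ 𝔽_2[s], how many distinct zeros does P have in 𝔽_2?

1

Evaluate at each of the 2 elements of 𝔽_2:
P(0) = 1; P(1) = 0 → root.
Roots: {1}.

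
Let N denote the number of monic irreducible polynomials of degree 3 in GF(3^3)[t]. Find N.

6552

Gauss's count: N_{27}(3) = (1/3) Σ_{d|3} μ(3/d)·27^d.
Divisors of 3: 1, 3; μ(3/d) for each: -1, 1.
Σ = − 27^1 + 27^3 = 19656.
N = 19656/3 = 6552.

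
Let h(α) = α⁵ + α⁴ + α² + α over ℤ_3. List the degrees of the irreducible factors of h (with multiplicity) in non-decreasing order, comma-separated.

1, 1, 1, 1, 1

Roots in ℤ_3: h(0) = 0 → root; h(1) = 1; h(2) = 0 → root.
Linear factors from roots: (α), (α + 1).
Complete factorization: h(α) = (α)·(α + 1)^4.
Factor degrees with multiplicity: 1 + 1 + 1 + 1 + 1 = 5.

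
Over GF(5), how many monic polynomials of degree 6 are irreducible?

2580

The number of monic irreducibles of degree 6 over GF(5) is (1/6)·Σ_{d∣6} μ(6/d) 5^d.
Divisors of 6: 1, 2, 3, 6; μ(6/d) for each: 1, -1, -1, 1.
Σ = 5^1 − 5^2 − 5^3 + 5^6 = 15480.
N = 15480/6 = 2580.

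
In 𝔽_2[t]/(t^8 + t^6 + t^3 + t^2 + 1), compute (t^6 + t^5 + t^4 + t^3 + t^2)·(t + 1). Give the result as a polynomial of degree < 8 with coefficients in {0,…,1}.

Multiply in 𝔽_2[t]: (t^6 + t^5 + t^4 + t^3 + t^2)·(t + 1) = t^7 + t^2.
Reduced: t^7 + t^2.

t^7 + t^2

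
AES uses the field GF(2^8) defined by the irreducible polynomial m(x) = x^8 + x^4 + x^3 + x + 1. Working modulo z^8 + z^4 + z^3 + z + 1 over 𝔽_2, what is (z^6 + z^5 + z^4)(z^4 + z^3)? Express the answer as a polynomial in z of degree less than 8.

z^7 + z^6 + z^5 + z^3 + z^2

Multiply in 𝔽_2[z]: (z^6 + z^5 + z^4)·(z^4 + z^3) = z^10 + z^7.
Reduce using z^8 ≡ z^4 + z^3 + z + 1 (mod z^8 + z^4 + z^3 + z + 1).
Reduced: z^7 + z^6 + z^5 + z^3 + z^2.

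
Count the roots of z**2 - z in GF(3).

2

Write P(z) = z**2 - z.
Evaluate at each of the 3 elements of GF(3):
P(0) = 0 → root; P(1) = 0 → root; P(2) = 2.
Roots: {0, 1}.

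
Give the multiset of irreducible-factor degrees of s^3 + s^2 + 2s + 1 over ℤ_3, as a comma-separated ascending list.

Write f(s) = s^3 + s^2 + 2s + 1.
Roots in ℤ_3: f(0) = 1; f(1) = 2; f(2) = 2.
Complete factorization: f(s) = (s^3 + s^2 + 2s + 1).
Factor degrees with multiplicity: 3 = 3.

3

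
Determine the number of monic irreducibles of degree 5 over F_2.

6

The number of monic irreducibles of degree 5 over GF(2) is (1/5)·Σ_{d∣5} μ(5/d) 2^d.
Divisors of 5: 1, 5; μ(5/d) for each: -1, 1.
Σ = − 2^1 + 2^5 = 30.
N = 30/5 = 6.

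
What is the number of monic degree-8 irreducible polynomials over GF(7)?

720300

By the necklace-counting formula, N_7(8) = (1/8) Σ_{d|8} μ(8/d)·7^d.
Divisors of 8: 1, 2, 4, 8; μ(8/d) for each: 0, 0, -1, 1.
Σ = − 7^4 + 7^8 = 5762400.
N = 5762400/8 = 720300.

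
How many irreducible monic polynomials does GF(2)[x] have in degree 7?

x^(2^7) − x is the product of all monic irreducibles of degree dividing 7; Möbius inversion gives N = (1/7) Σ μ(7/d)·2^d.
Divisors of 7: 1, 7; μ(7/d) for each: -1, 1.
Σ = − 2^1 + 2^7 = 126.
N = 126/7 = 18.

18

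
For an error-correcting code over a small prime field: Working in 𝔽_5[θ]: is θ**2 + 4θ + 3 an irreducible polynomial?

No

Write m(θ) = θ**2 + 4θ + 3.
Check for roots in 𝔽_5: m(0) = 3; m(1) = 3; m(2) = 0 → root; m(3) = 4; m(4) = 0 → root.
m(2) = 0, so (θ − 2) divides m(θ); m is reducible.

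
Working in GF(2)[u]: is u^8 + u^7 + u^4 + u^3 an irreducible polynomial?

No

Write f(u) = u^8 + u^7 + u^4 + u^3.
Check for roots in GF(2): f(0) = 0 → root; f(1) = 0 → root.
f(0) = 0, so (u) divides f(u); f is reducible.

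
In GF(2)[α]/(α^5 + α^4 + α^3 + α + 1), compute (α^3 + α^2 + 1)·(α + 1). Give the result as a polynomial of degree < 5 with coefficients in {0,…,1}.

α^4 + α^2 + α + 1

Multiply in GF(2)[α]: (α^3 + α^2 + 1)·(α + 1) = α^4 + α^2 + α + 1.
Reduced: α^4 + α^2 + α + 1.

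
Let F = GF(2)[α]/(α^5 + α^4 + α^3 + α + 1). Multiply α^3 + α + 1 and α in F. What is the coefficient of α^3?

Multiply in GF(2)[α]: (α^3 + α + 1)·(α) = α^4 + α^2 + α.
Reduced: α^4 + α^2 + α.

0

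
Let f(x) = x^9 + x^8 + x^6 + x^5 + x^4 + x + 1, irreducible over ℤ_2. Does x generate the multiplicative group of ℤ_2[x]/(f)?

Yes

|GF(2^9)^×| = 2^9 − 1 = 511. Prime factorization: 511 = 7·73.
f is primitive ⇔ x has order 511 in GF(2)[x]/(f), i.e. x^(511/q) ≠ 1 for each prime q | 511.
x^(73) mod f = x^5 + x^2.
x^(7) mod f = x^7.
None equal 1, so x has full order 511; f is primitive.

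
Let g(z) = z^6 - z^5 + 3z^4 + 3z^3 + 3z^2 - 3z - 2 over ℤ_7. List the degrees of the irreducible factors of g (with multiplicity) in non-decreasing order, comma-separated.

1, 2, 3

Linear factors from roots: (z - 3).
Complete factorization: g(z) = (z - 3)·(z^2 + z + 3)·(z^3 + z^2 - 2z + 1).
Factor degrees with multiplicity: 1 + 2 + 3 = 6.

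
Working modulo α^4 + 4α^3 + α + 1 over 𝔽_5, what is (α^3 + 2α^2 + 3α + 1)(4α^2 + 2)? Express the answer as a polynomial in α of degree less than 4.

Multiply in 𝔽_5[α]: (α^3 + 2α^2 + 3α + 1)·(4α^2 + 2) = 4α^5 + 3α^4 + 4α^3 + 3α^2 + α + 2.
Reduce using α^4 ≡ α^3 + 4α + 4 (mod α^4 + 4α^3 + α + 1).
Reduced: α^3 + 4α^2.

α^3 + 4α^2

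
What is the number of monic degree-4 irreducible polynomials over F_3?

18

Gauss's count: N_{3}(4) = (1/4) Σ_{d|4} μ(4/d)·3^d.
Divisors of 4: 1, 2, 4; μ(4/d) for each: 0, -1, 1.
Σ = − 3^2 + 3^4 = 72.
N = 72/4 = 18.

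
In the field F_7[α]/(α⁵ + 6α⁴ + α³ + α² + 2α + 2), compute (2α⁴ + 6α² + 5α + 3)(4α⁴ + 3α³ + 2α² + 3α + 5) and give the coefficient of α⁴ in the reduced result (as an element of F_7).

6

Multiply in F_7[α]: (2α⁴ + 6α² + 5α + 3)·(4α⁴ + 3α³ + 2α² + 3α + 5) = α⁸ + 6α⁷ + 2α⁵ + 2α³ + 2α² + 6α + 1.
Reduce using α⁵ ≡ α⁴ + 6α³ + 6α² + 5α + 5 (mod α⁵ + 6α⁴ + α³ + α² + 2α + 2).
Reduced: 6α⁴ + α³ + 4α² + α + 1.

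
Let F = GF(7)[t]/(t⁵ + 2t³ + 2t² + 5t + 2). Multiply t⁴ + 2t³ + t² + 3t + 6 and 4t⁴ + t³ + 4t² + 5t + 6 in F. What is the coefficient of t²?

3

Multiply in GF(7)[t]: (t⁴ + 2t³ + t² + 3t + 6)·(4t⁴ + t³ + 4t² + 5t + 6) = 4t⁸ + 2t⁷ + 3t⁶ + 5t⁵ + 5t⁴ + 3t² + 6t + 1.
Reduce using t⁵ ≡ 5t³ + 5t² + 2t + 5 (mod t⁵ + 2t³ + 2t² + 5t + 2).
Reduced: 5t⁴ + 6t³ + 3t² + 2t + 1.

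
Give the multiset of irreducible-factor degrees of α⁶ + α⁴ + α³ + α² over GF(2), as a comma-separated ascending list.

1, 1, 1, 3

Write h(α) = α⁶ + α⁴ + α³ + α².
Roots in GF(2): h(0) = 0 → root; h(1) = 0 → root.
Linear factors from roots: (α), (α + 1).
Complete factorization: h(α) = (α + 1)·(α)^2·(α³ + α² + 1).
Factor degrees with multiplicity: 1 + 1 + 1 + 3 = 6.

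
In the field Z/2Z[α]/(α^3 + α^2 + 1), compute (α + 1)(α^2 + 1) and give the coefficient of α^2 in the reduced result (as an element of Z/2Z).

Multiply in Z/2Z[α]: (α + 1)·(α^2 + 1) = α^3 + α^2 + α + 1.
Reduce using α^3 ≡ α^2 + 1 (mod α^3 + α^2 + 1).
Reduced: α.

0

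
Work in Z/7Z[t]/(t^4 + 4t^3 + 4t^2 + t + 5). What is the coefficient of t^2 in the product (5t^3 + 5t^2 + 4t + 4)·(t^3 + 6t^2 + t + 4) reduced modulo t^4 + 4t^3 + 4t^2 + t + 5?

4

Multiply in Z/7Z[t]: (5t^3 + 5t^2 + 4t + 4)·(t^3 + 6t^2 + t + 4) = 5t^6 + 4t^4 + 4t^3 + 6t^2 + 6t + 2.
Reduce using t^4 ≡ 3t^3 + 3t^2 + 6t + 2 (mod t^4 + 4t^3 + 4t^2 + t + 5).
Reduced: 5t^3 + 4t^2 + 4.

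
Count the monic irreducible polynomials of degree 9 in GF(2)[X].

56

The number of monic irreducibles of degree 9 over GF(2) is (1/9)·Σ_{d∣9} μ(9/d) 2^d.
Divisors of 9: 1, 3, 9; μ(9/d) for each: 0, -1, 1.
Σ = − 2^3 + 2^9 = 504.
N = 504/9 = 56.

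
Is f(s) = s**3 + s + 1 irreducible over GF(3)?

Check for roots in GF(3): f(0) = 1; f(1) = 0 → root; f(2) = 2.
f(1) = 0, so (s − 1) divides f(s); f is reducible.

No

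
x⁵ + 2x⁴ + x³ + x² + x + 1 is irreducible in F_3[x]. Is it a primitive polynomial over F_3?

Write f(x) = x⁵ + 2x⁴ + x³ + x² + x + 1.
|GF(3^5)^×| = 3^5 − 1 = 242. Prime factorization: 242 = 2·11^2.
f is primitive ⇔ x has order 242 in GF(3)[x]/(f), i.e. x^(242/q) ≠ 1 for each prime q | 242.
x^(121) mod f = 2.
x^(22) mod f = 2x⁴ + x³ + 2.
None equal 1, so x has full order 242; f is primitive.

Yes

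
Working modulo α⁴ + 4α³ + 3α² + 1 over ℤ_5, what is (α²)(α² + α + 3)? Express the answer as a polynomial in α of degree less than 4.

2α^3 + 4

Multiply in ℤ_5[α]: (α²)·(α² + α + 3) = α⁴ + α³ + 3α².
Reduce using α⁴ ≡ α³ + 2α² + 4 (mod α⁴ + 4α³ + 3α² + 1).
Reduced: 2α³ + 4.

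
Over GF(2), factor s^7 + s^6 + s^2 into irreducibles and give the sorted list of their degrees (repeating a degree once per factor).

1, 1, 2, 3

Write g(s) = s^7 + s^6 + s^2.
Roots in GF(2): g(0) = 0 → root; g(1) = 1.
Linear factors from roots: (s).
Complete factorization: g(s) = (s)^2·(s^2 + s + 1)·(s^3 + s + 1).
Factor degrees with multiplicity: 1 + 1 + 2 + 3 = 7.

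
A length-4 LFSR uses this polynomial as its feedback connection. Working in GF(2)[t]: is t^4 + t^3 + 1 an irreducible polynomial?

Yes

Write h(t) = t^4 + t^3 + 1.
Check for roots in GF(2): h(0) = 1; h(1) = 1.
No roots, so no linear factors.
Monic irreducibles of degree 2 over GF(2): t^2 + t + 1.
None of them divide h (all give nonzero remainder).
No irreducible factor of degree ≤ 2 exists, so h is irreducible over GF(2).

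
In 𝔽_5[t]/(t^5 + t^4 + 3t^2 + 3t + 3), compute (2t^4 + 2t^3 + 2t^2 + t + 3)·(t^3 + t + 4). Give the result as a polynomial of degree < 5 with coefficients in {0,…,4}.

Multiply in 𝔽_5[t]: (2t^4 + 2t^3 + 2t^2 + t + 3)·(t^3 + t + 4) = 2t^7 + 2t^6 + 4t^5 + t^4 + 3t^3 + 4t^2 + 2t + 2.
Reduce using t^5 ≡ 4t^4 + 2t^2 + 2t + 2 (mod t^5 + t^4 + 3t^2 + 3t + 3).
Reduced: t^4 + 2t^3 + t^2.

t^4 + 2t^3 + t^2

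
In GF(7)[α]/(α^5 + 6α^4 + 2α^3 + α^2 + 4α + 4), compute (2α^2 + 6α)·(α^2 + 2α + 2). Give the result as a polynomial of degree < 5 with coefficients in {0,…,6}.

Multiply in GF(7)[α]: (2α^2 + 6α)·(α^2 + 2α + 2) = 2α^4 + 3α^3 + 2α^2 + 5α.
Reduced: 2α^4 + 3α^3 + 2α^2 + 5α.

2α^4 + 3α^3 + 2α^2 + 5α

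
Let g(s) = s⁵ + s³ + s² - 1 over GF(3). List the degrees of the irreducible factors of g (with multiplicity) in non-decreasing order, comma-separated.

Roots in GF(3): g(0) = 2; g(1) = 2; g(2) = 1.
Complete factorization: g(s) = (s⁵ + s³ + s² - 1).
Factor degrees with multiplicity: 5 = 5.

5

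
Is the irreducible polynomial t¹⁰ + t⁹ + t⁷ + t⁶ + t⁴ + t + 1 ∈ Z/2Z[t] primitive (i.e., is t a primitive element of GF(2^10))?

Write f(t) = t¹⁰ + t⁹ + t⁷ + t⁶ + t⁴ + t + 1.
|GF(2^10)^×| = 2^10 − 1 = 1023. Prime factorization: 1023 = 3·11·31.
f is primitive ⇔ t has order 1023 in GF(2)[t]/(f), i.e. t^(1023/q) ≠ 1 for each prime q | 1023.
t^(341) mod f = t⁸ + t⁷ + t⁵ + t + 1.
t^(93) mod f = t⁶ + t³ + t².
t^(33) mod f = t⁹ + t⁸ + t⁵ + t².
None equal 1, so t has full order 1023; f is primitive.

Yes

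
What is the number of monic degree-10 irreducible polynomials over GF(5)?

976248

By the necklace-counting formula, N_5(10) = (1/10) Σ_{d|10} μ(10/d)·5^d.
Divisors of 10: 1, 2, 5, 10; μ(10/d) for each: 1, -1, -1, 1.
Σ = 5^1 − 5^2 − 5^5 + 5^10 = 9762480.
N = 9762480/10 = 976248.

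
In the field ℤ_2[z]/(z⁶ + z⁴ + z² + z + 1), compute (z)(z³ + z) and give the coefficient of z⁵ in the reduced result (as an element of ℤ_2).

0

Multiply in ℤ_2[z]: (z)·(z³ + z) = z⁴ + z².
Reduced: z⁴ + z².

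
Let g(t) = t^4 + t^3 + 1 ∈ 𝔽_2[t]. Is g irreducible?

Check for roots in 𝔽_2: g(0) = 1; g(1) = 1.
No roots, so no linear factors.
Monic irreducibles of degree 2 over GF(2): t^2 + t + 1.
None of them divide g (all give nonzero remainder).
No irreducible factor of degree ≤ 2 exists, so g is irreducible over GF(2).

Yes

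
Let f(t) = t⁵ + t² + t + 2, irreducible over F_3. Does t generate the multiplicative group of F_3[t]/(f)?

No

|GF(3^5)^×| = 3^5 − 1 = 242. Prime factorization: 242 = 2·11^2.
f is primitive ⇔ t has order 242 in GF(3)[t]/(f), i.e. t^(242/q) ≠ 1 for each prime q | 242.
t^(121) mod f = 1
t^(22) mod f = t⁴ + 2t³ + 2t² + 2t.
Since t^(121) = 1, the order of t divides 121 < 242; not primitive.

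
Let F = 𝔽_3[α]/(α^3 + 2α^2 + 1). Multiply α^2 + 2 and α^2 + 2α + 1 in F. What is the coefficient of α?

0

Multiply in 𝔽_3[α]: (α^2 + 2)·(α^2 + 2α + 1) = α^4 + 2α^3 + α + 2.
Reduce using α^3 ≡ α^2 + 2 (mod α^3 + 2α^2 + 1).
Reduced: 2.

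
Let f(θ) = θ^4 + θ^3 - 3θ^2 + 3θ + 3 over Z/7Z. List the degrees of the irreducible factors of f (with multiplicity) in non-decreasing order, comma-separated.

1, 1, 1, 1

Linear factors from roots: (θ - 2), (θ + 3), (θ + 2).
Complete factorization: f(θ) = (θ + 2)·(θ + 3)·(θ - 2)^2.
Factor degrees with multiplicity: 1 + 1 + 1 + 1 = 4.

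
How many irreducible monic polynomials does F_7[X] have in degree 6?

19544

The number of monic irreducibles of degree 6 over GF(7) is (1/6)·Σ_{d∣6} μ(6/d) 7^d.
Divisors of 6: 1, 2, 3, 6; μ(6/d) for each: 1, -1, -1, 1.
Σ = 7^1 − 7^2 − 7^3 + 7^6 = 117264.
N = 117264/6 = 19544.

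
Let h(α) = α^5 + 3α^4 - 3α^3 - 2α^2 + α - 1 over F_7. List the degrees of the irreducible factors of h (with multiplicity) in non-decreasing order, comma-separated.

1, 1, 3

Linear factors from roots: (α - 2).
Complete factorization: h(α) = (α - 2)^2·(α^3 - 2).
Factor degrees with multiplicity: 1 + 1 + 3 = 5.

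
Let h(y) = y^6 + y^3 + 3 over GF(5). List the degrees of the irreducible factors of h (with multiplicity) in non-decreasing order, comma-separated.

1, 1, 2, 2

Roots in GF(5): h(0) = 3; h(1) = 0 → root; h(2) = 0 → root; h(3) = 4; h(4) = 3.
Linear factors from roots: (y + 4), (y + 3).
Complete factorization: h(y) = (y + 3)·(y + 4)·(y^2 + y + 1)·(y^2 + 2y + 4).
Factor degrees with multiplicity: 1 + 1 + 2 + 2 = 6.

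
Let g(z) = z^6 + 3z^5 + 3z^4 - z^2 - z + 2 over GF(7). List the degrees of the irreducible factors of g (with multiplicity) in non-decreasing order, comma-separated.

Linear factors from roots: (z - 1).
Complete factorization: g(z) = (z - 1)·(z^2 + 2z - 2)·(z^3 + 2z^2 - 2z + 1).
Factor degrees with multiplicity: 1 + 2 + 3 = 6.

1, 2, 3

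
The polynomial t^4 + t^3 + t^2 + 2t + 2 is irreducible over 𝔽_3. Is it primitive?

Yes

Write f(t) = t^4 + t^3 + t^2 + 2t + 2.
|GF(3^4)^×| = 3^4 − 1 = 80. Prime factorization: 80 = 2^4·5.
f is primitive ⇔ t has order 80 in GF(3)[t]/(f), i.e. t^(80/q) ≠ 1 for each prime q | 80.
t^(40) mod f = 2.
t^(16) mod f = 2t^3 + 1.
None equal 1, so t has full order 80; f is primitive.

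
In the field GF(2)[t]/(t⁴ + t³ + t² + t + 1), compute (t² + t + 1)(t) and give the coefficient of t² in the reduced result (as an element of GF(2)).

1

Multiply in GF(2)[t]: (t² + t + 1)·(t) = t³ + t² + t.
Reduced: t³ + t² + t.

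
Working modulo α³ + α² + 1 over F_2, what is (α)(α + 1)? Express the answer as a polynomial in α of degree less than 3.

Multiply in F_2[α]: (α)·(α + 1) = α² + α.
Reduced: α² + α.

α^2 + α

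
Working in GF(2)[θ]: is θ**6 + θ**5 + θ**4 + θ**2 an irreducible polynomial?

Write P(θ) = θ**6 + θ**5 + θ**4 + θ**2.
Check for roots in GF(2): P(0) = 0 → root; P(1) = 0 → root.
P(0) = 0, so (θ) divides P(θ); P is reducible.

No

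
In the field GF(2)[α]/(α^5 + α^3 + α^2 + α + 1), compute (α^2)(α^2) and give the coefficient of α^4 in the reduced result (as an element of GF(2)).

Multiply in GF(2)[α]: (α^2)·(α^2) = α^4.
Reduced: α^4.

1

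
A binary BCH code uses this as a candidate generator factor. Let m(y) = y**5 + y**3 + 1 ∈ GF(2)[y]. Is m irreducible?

Check for roots in GF(2): m(0) = 1; m(1) = 1.
No roots, so no linear factors.
Monic irreducibles of degree 2 over GF(2): y**2 + y + 1.
None of them divide m (all give nonzero remainder).
No irreducible factor of degree ≤ 2 exists, so m is irreducible over GF(2).

Yes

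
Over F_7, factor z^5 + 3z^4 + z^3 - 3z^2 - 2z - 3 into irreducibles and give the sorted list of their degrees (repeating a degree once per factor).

2, 3

Write h(z) = z^5 + 3z^4 + z^3 - 3z^2 - 2z - 3.
Complete factorization: h(z) = (z^2 + 3z + 1)·(z^3 - 3).
Factor degrees with multiplicity: 2 + 3 = 5.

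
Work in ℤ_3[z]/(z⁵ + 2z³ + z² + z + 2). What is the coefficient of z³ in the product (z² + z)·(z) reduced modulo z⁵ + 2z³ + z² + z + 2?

1

Multiply in ℤ_3[z]: (z² + z)·(z) = z³ + z².
Reduced: z³ + z².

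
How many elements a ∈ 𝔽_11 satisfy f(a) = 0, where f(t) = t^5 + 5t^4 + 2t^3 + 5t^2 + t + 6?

0

Evaluate at each of the 11 elements of 𝔽_11:
f(0) = 6; f(1) = 9; f(2) = 2; f(3) = 8; f(4) = 3; f(5) = 3; f(6) = 8; f(7) = 1; f(8) = 2; f(9) = 1; f(10) = 1.
No element is a root.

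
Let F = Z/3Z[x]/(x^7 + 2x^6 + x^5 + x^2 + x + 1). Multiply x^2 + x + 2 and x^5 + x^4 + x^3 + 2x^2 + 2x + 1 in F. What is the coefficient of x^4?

2

Multiply in Z/3Z[x]: (x^2 + x + 2)·(x^5 + x^4 + x^3 + 2x^2 + 2x + 1) = x^7 + 2x^6 + x^5 + 2x^4 + x^2 + 2x + 2.
Reduce using x^7 ≡ x^6 + 2x^5 + 2x^2 + 2x + 2 (mod x^7 + 2x^6 + x^5 + x^2 + x + 1).
Reduced: 2x^4 + x + 1.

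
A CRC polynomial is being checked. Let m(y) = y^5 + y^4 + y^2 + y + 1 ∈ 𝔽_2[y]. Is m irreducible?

Check for roots in 𝔽_2: m(0) = 1; m(1) = 1.
No roots, so no linear factors.
Monic irreducibles of degree 2 over GF(2): y^2 + y + 1.
None of them divide m (all give nonzero remainder).
No irreducible factor of degree ≤ 2 exists, so m is irreducible over GF(2).

Yes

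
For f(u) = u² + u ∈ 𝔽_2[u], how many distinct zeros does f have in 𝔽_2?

Evaluate at each of the 2 elements of 𝔽_2:
f(0) = 0 → root; f(1) = 0 → root.
Roots: {0, 1}.

2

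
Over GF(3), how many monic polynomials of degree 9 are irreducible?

Gauss's count: N_{3}(9) = (1/9) Σ_{d|9} μ(9/d)·3^d.
Divisors of 9: 1, 3, 9; μ(9/d) for each: 0, -1, 1.
Σ = − 3^3 + 3^9 = 19656.
N = 19656/9 = 2184.

2184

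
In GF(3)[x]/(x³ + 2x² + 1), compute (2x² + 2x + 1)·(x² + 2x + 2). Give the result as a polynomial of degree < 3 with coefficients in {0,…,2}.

Multiply in GF(3)[x]: (2x² + 2x + 1)·(x² + 2x + 2) = 2x⁴ + 2.
Reduce using x³ ≡ x² + 2 (mod x³ + 2x² + 1).
Reduced: 2x² + x.

2x^2 + x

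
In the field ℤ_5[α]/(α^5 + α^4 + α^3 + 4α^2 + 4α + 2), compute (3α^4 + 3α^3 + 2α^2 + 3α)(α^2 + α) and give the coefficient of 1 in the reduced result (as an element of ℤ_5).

4

Multiply in ℤ_5[α]: (3α^4 + 3α^3 + 2α^2 + 3α)·(α^2 + α) = 3α^6 + α^5 + 3α^2.
Reduce using α^5 ≡ 4α^4 + 4α^3 + α^2 + α + 3 (mod α^5 + α^4 + α^3 + 4α^2 + 4α + 2).
Reduced: 4α^4 + 4α^2 + 2α + 4.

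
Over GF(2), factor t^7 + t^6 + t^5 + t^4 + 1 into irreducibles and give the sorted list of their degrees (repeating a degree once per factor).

7

Write h(t) = t^7 + t^6 + t^5 + t^4 + 1.
Roots in GF(2): h(0) = 1; h(1) = 1.
Complete factorization: h(t) = (t^7 + t^6 + t^5 + t^4 + 1).
Factor degrees with multiplicity: 7 = 7.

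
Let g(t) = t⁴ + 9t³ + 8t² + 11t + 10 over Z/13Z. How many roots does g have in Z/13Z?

4

Evaluate at each of the 13 elements of Z/13Z:
g(0) = 10; g(1) = 0 → root; g(2) = 9; g(3) = 10; g(4) = 0 → root; g(5) = 0 → root; g(6) = 3; g(7) = 0 → root; g(8) = 6; g(9) = 8; g(10) = 4; g(11) = 3; g(12) = 12.
Roots: {1, 4, 5, 7}.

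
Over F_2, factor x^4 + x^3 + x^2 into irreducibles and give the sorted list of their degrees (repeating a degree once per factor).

1, 1, 2

Write g(x) = x^4 + x^3 + x^2.
Roots in F_2: g(0) = 0 → root; g(1) = 1.
Linear factors from roots: (x).
Complete factorization: g(x) = (x)^2·(x^2 + x + 1).
Factor degrees with multiplicity: 1 + 1 + 2 = 4.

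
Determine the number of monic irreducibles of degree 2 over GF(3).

Gauss's count: N_{3}(2) = (1/2) Σ_{d|2} μ(2/d)·3^d.
Divisors of 2: 1, 2; μ(2/d) for each: -1, 1.
Σ = − 3^1 + 3^2 = 6.
N = 6/2 = 3.

3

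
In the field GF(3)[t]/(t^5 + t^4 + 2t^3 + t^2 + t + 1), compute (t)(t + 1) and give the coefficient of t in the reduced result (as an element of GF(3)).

Multiply in GF(3)[t]: (t)·(t + 1) = t^2 + t.
Reduced: t^2 + t.

1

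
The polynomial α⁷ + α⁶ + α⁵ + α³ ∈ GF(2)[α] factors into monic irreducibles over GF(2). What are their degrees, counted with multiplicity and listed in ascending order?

1, 1, 1, 1, 3

Write h(α) = α⁷ + α⁶ + α⁵ + α³.
Roots in GF(2): h(0) = 0 → root; h(1) = 0 → root.
Linear factors from roots: (α), (α + 1).
Complete factorization: h(α) = (α + 1)·(α)^3·(α³ + α + 1).
Factor degrees with multiplicity: 1 + 1 + 1 + 1 + 3 = 7.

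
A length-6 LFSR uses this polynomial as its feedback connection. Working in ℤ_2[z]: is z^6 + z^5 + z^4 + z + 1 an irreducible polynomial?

Write f(z) = z^6 + z^5 + z^4 + z + 1.
Check for roots in ℤ_2: f(0) = 1; f(1) = 1.
No roots, so no linear factors.
Monic irreducibles of degree 2 over GF(2): z^2 + z + 1.
None of them divide f (all give nonzero remainder).
Monic irreducibles of degree 3 over GF(2): z^3 + z + 1, z^3 + z^2 + 1.
None of them divide f (all give nonzero remainder).
No irreducible factor of degree ≤ 3 exists, so f is irreducible over GF(2).

Yes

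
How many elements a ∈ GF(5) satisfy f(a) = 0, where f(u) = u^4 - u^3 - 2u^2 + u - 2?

Evaluate at each of the 5 elements of GF(5):
f(0) = 3; f(1) = 2; f(2) = 0 → root; f(3) = 2; f(4) = 2.
Roots: {2}.

1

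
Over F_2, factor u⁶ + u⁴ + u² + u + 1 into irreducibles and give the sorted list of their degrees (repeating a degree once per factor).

Write f(u) = u⁶ + u⁴ + u² + u + 1.
Roots in F_2: f(0) = 1; f(1) = 1.
Complete factorization: f(u) = (u⁶ + u⁴ + u² + u + 1).
Factor degrees with multiplicity: 6 = 6.

6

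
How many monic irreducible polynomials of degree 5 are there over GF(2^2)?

204

The number of monic irreducibles of degree 5 over GF(4) is (1/5)·Σ_{d∣5} μ(5/d) 4^d.
Divisors of 5: 1, 5; μ(5/d) for each: -1, 1.
Σ = − 4^1 + 4^5 = 1020.
N = 1020/5 = 204.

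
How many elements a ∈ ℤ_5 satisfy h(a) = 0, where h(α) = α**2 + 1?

Evaluate at each of the 5 elements of ℤ_5:
h(0) = 1; h(1) = 2; h(2) = 0 → root; h(3) = 0 → root; h(4) = 2.
Roots: {2, 3}.

2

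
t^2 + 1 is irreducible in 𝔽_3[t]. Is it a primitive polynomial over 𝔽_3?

Write f(t) = t^2 + 1.
|GF(3^2)^×| = 3^2 − 1 = 8. Prime factorization: 8 = 2^3.
f is primitive ⇔ t has order 8 in GF(3)[t]/(f), i.e. t^(8/q) ≠ 1 for each prime q | 8.
t^(4) mod f = 1
Since t^(4) = 1, the order of t divides 4 < 8; not primitive.

No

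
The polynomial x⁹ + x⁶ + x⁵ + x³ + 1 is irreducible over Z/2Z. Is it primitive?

Write f(x) = x⁹ + x⁶ + x⁵ + x³ + 1.
|GF(2^9)^×| = 2^9 − 1 = 511. Prime factorization: 511 = 7·73.
f is primitive ⇔ x has order 511 in GF(2)[x]/(f), i.e. x^(511/q) ≠ 1 for each prime q | 511.
x^(73) mod f = x⁶ + x⁵ + x³ + x² + x.
x^(7) mod f = x⁷.
None equal 1, so x has full order 511; f is primitive.

Yes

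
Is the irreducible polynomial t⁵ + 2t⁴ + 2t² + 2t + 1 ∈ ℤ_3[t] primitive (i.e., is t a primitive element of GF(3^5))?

Yes

Write f(t) = t⁵ + 2t⁴ + 2t² + 2t + 1.
|GF(3^5)^×| = 3^5 − 1 = 242. Prime factorization: 242 = 2·11^2.
f is primitive ⇔ t has order 242 in GF(3)[t]/(f), i.e. t^(242/q) ≠ 1 for each prime q | 242.
t^(121) mod f = 2.
t^(22) mod f = t⁴ + t³ + 2.
None equal 1, so t has full order 242; f is primitive.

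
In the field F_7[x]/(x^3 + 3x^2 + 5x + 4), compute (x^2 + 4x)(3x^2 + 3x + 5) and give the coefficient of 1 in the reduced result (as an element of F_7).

4

Multiply in F_7[x]: (x^2 + 4x)·(3x^2 + 3x + 5) = 3x^4 + x^3 + 3x^2 + 6x.
Reduce using x^3 ≡ 4x^2 + 2x + 3 (mod x^3 + 3x^2 + 5x + 4).
Reduced: 5x^2 + 6x + 4.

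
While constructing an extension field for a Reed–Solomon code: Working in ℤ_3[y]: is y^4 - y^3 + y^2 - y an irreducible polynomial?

No

Write P(y) = y^4 - y^3 + y^2 - y.
Check for roots in ℤ_3: P(0) = 0 → root; P(1) = 0 → root; P(2) = 1.
P(0) = 0, so (y) divides P(y); P is reducible.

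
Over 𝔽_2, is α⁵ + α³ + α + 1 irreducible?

Write P(α) = α⁵ + α³ + α + 1.
Check for roots in 𝔽_2: P(0) = 1; P(1) = 0 → root.
P(1) = 0, so (α − 1) divides P(α); P is reducible.

No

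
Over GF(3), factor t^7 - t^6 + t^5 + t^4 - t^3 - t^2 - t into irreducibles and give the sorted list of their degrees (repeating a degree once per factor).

1, 2, 2, 2

Write h(t) = t^7 - t^6 + t^5 + t^4 - t^3 - t^2 - t.
Roots in GF(3): h(0) = 0 → root; h(1) = 2; h(2) = 2.
Linear factors from roots: (t).
Complete factorization: h(t) = (t)·(t^2 - t - 1)·(t^2 + 1)^2.
Factor degrees with multiplicity: 1 + 2 + 2 + 2 = 7.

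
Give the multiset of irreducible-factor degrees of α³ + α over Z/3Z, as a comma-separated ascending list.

Write h(α) = α³ + α.
Roots in Z/3Z: h(0) = 0 → root; h(1) = 2; h(2) = 1.
Linear factors from roots: (α).
Complete factorization: h(α) = (α)·(α² + 1).
Factor degrees with multiplicity: 1 + 2 = 3.

1, 2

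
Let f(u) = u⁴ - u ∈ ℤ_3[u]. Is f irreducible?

Check for roots in ℤ_3: f(0) = 0 → root; f(1) = 0 → root; f(2) = 2.
f(0) = 0, so (u) divides f(u); f is reducible.

No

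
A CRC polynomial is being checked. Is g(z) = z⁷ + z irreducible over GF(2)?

Check for roots in GF(2): g(0) = 0 → root; g(1) = 0 → root.
g(0) = 0, so (z) divides g(z); g is reducible.

No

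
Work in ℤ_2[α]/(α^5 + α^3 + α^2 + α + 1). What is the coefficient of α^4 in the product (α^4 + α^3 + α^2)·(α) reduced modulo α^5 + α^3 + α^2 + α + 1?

1

Multiply in ℤ_2[α]: (α^4 + α^3 + α^2)·(α) = α^5 + α^4 + α^3.
Reduce using α^5 ≡ α^3 + α^2 + α + 1 (mod α^5 + α^3 + α^2 + α + 1).
Reduced: α^4 + α^2 + α + 1.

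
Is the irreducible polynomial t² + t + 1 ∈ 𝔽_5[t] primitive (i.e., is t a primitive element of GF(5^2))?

Write f(t) = t² + t + 1.
|GF(5^2)^×| = 5^2 − 1 = 24. Prime factorization: 24 = 2^3·3.
f is primitive ⇔ t has order 24 in GF(5)[t]/(f), i.e. t^(24/q) ≠ 1 for each prime q | 24.
t^(12) mod f = 1
t^(8) mod f = 4t + 4.
Since t^(12) = 1, the order of t divides 12 < 24; not primitive.

No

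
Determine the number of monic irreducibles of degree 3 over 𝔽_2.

2

By the necklace-counting formula, N_2(3) = (1/3) Σ_{d|3} μ(3/d)·2^d.
Divisors of 3: 1, 3; μ(3/d) for each: -1, 1.
Σ = − 2^1 + 2^3 = 6.
N = 6/3 = 2.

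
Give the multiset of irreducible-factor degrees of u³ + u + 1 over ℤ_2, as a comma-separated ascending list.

Write h(u) = u³ + u + 1.
Roots in ℤ_2: h(0) = 1; h(1) = 1.
Complete factorization: h(u) = (u³ + u + 1).
Factor degrees with multiplicity: 3 = 3.

3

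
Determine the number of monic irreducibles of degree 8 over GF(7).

By the necklace-counting formula, N_7(8) = (1/8) Σ_{d|8} μ(8/d)·7^d.
Divisors of 8: 1, 2, 4, 8; μ(8/d) for each: 0, 0, -1, 1.
Σ = − 7^4 + 7^8 = 5762400.
N = 5762400/8 = 720300.

720300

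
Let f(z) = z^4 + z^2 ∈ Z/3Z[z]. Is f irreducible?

Check for roots in Z/3Z: f(0) = 0 → root; f(1) = 2; f(2) = 2.
f(0) = 0, so (z) divides f(z); f is reducible.

No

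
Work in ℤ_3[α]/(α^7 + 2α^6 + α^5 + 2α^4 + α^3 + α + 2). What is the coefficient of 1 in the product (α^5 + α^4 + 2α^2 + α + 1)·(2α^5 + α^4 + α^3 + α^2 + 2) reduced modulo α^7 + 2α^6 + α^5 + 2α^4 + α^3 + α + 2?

Multiply in ℤ_3[α]: (α^5 + α^4 + 2α^2 + α + 1)·(2α^5 + α^4 + α^3 + α^2 + 2) = 2α^10 + 2α^8 + 2α^6 + α^5 + 2α^3 + 2α^2 + 2α + 2.
Reduce using α^7 ≡ α^6 + 2α^5 + α^4 + 2α^3 + 2α + 1 (mod α^7 + 2α^6 + α^5 + 2α^4 + α^3 + α + 2).
Reduced: 2α^6 + 2α^5 + α^4 + 2α^2 + 2α + 1.

1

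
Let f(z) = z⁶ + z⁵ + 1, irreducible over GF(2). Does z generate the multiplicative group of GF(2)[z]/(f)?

Yes

|GF(2^6)^×| = 2^6 − 1 = 63. Prime factorization: 63 = 3^2·7.
f is primitive ⇔ z has order 63 in GF(2)[z]/(f), i.e. z^(63/q) ≠ 1 for each prime q | 63.
z^(21) mod f = z⁵ + z⁴ + z³ + 1.
z^(9) mod f = z⁵ + z³ + z² + z + 1.
None equal 1, so z has full order 63; f is primitive.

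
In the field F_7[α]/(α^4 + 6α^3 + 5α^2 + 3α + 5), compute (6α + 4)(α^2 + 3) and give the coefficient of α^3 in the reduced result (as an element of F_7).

Multiply in F_7[α]: (6α + 4)·(α^2 + 3) = 6α^3 + 4α^2 + 4α + 5.
Reduced: 6α^3 + 4α^2 + 4α + 5.

6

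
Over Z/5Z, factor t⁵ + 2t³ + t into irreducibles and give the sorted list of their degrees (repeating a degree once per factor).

1, 1, 1, 1, 1

Write h(t) = t⁵ + 2t³ + t.
Roots in Z/5Z: h(0) = 0 → root; h(1) = 4; h(2) = 0 → root; h(3) = 0 → root; h(4) = 1.
Linear factors from roots: (t), (t - 2), (t + 2).
Complete factorization: h(t) = (t)·(t + 2)^2·(t - 2)^2.
Factor degrees with multiplicity: 1 + 1 + 1 + 1 + 1 = 5.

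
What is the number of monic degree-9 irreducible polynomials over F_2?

56

Gauss's count: N_{2}(9) = (1/9) Σ_{d|9} μ(9/d)·2^d.
Divisors of 9: 1, 3, 9; μ(9/d) for each: 0, -1, 1.
Σ = − 2^3 + 2^9 = 504.
N = 504/9 = 56.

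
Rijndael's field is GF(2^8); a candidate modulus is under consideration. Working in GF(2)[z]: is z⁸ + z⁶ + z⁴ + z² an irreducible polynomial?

Write g(z) = z⁸ + z⁶ + z⁴ + z².
Check for roots in GF(2): g(0) = 0 → root; g(1) = 0 → root.
g(0) = 0, so (z) divides g(z); g is reducible.

No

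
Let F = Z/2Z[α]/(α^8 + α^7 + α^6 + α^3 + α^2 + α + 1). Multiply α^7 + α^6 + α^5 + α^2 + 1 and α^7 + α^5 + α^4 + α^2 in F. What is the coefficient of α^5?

1

Multiply in Z/2Z[α]: (α^7 + α^6 + α^5 + α^2 + 1)·(α^7 + α^5 + α^4 + α^2) = α^14 + α^13 + α^9 + α^8 + α^7 + α^6 + α^5 + α^2.
Reduce using α^8 ≡ α^7 + α^6 + α^3 + α^2 + α + 1 (mod α^8 + α^7 + α^6 + α^3 + α^2 + α + 1).
Reduced: α^7 + α^6 + α^5 + α^4 + α^3 + α^2 + 1.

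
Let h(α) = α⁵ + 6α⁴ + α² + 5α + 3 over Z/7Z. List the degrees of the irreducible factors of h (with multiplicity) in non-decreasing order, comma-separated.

1, 1, 1, 2

Linear factors from roots: (α + 4).
Complete factorization: h(α) = (α + 4)^3·(α² + α + 3).
Factor degrees with multiplicity: 1 + 1 + 1 + 2 = 5.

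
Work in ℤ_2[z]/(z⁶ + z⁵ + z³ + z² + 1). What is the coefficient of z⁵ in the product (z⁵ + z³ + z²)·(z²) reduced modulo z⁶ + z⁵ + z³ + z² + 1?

Multiply in ℤ_2[z]: (z⁵ + z³ + z²)·(z²) = z⁷ + z⁵ + z⁴.
Reduce using z⁶ ≡ z⁵ + z³ + z² + 1 (mod z⁶ + z⁵ + z³ + z² + 1).
Reduced: z² + z + 1.

0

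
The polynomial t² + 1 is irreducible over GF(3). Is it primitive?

Write f(t) = t² + 1.
|GF(3^2)^×| = 3^2 − 1 = 8. Prime factorization: 8 = 2^3.
f is primitive ⇔ t has order 8 in GF(3)[t]/(f), i.e. t^(8/q) ≠ 1 for each prime q | 8.
t^(4) mod f = 1
Since t^(4) = 1, the order of t divides 4 < 8; not primitive.

No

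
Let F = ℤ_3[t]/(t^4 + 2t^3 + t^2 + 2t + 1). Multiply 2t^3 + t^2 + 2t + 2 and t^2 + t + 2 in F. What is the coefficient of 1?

Multiply in ℤ_3[t]: (2t^3 + t^2 + 2t + 2)·(t^2 + t + 2) = 2t^5 + t^3 + 1.
Reduce using t^4 ≡ t^3 + 2t^2 + t + 2 (mod t^4 + 2t^3 + t^2 + 2t + 1).
Reduced: t^3 + 2.

2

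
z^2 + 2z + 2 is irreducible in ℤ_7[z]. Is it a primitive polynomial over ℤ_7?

No

Write f(z) = z^2 + 2z + 2.
|GF(7^2)^×| = 7^2 − 1 = 48. Prime factorization: 48 = 2^4·3.
f is primitive ⇔ z has order 48 in GF(7)[z]/(f), i.e. z^(48/q) ≠ 1 for each prime q | 48.
z^(24) mod f = 1
z^(16) mod f = 4.
Since z^(24) = 1, the order of z divides 24 < 48; not primitive.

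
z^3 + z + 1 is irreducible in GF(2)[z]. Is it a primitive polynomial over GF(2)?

Yes

Write f(z) = z^3 + z + 1.
|GF(2^3)^×| = 2^3 − 1 = 7. Prime factorization: 7 = 7.
f is primitive ⇔ z has order 7 in GF(2)[z]/(f), i.e. z^(7/q) ≠ 1 for each prime q | 7.
z^(1) mod f = z.
None equal 1, so z has full order 7; f is primitive.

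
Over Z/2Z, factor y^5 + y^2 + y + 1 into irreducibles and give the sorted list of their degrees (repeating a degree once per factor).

Write g(y) = y^5 + y^2 + y + 1.
Roots in Z/2Z: g(0) = 1; g(1) = 0 → root.
Linear factors from roots: (y + 1).
Complete factorization: g(y) = (y + 1)^2·(y^3 + y + 1).
Factor degrees with multiplicity: 1 + 1 + 3 = 5.

1, 1, 3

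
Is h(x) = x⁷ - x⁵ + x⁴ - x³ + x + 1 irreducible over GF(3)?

Yes

Check for roots in GF(3): h(0) = 1; h(1) = 2; h(2) = 2.
No roots, so no linear factors.
Monic irreducibles of degree 2 over GF(3): x² + 1, x² + x - 1, x² - x - 1.
None of them divide h (all give nonzero remainder).
Degree-3 irreducible divisors: test the 8 monic irreducibles of degree 3 over GF(3).
None of them divide h (all give nonzero remainder).
No irreducible factor of degree ≤ 3 exists, so h is irreducible over GF(3).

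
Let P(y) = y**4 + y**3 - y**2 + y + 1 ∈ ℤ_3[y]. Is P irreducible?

No

Check for roots in ℤ_3: P(0) = 1; P(1) = 0 → root; P(2) = 2.
P(1) = 0, so (y − 1) divides P(y); P is reducible.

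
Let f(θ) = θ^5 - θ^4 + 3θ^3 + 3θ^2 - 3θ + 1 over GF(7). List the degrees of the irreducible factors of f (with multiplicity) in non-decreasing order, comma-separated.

5

Complete factorization: f(θ) = (θ^5 - θ^4 + 3θ^3 + 3θ^2 - 3θ + 1).
Factor degrees with multiplicity: 5 = 5.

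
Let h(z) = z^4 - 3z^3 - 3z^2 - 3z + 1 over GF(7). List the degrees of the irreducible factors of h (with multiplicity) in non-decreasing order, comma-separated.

1, 1, 1, 1

Linear factors from roots: (z - 1), (z - 3), (z + 2).
Complete factorization: h(z) = (z + 2)·(z - 3)·(z - 1)^2.
Factor degrees with multiplicity: 1 + 1 + 1 + 1 = 4.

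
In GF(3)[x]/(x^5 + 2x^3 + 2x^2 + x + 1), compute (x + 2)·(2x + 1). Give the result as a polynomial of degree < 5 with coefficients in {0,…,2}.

2x^2 + 2x + 2

Multiply in GF(3)[x]: (x + 2)·(2x + 1) = 2x^2 + 2x + 2.
Reduced: 2x^2 + 2x + 2.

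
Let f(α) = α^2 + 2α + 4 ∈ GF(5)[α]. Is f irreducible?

Yes

Check for roots in GF(5): f(0) = 4; f(1) = 2; f(2) = 2; f(3) = 4; f(4) = 3.
No roots. A degree-2 polynomial over a field with no linear factor is irreducible.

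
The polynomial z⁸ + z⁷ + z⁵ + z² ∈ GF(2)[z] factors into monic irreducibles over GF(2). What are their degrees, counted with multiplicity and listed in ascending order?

Write h(z) = z⁸ + z⁷ + z⁵ + z².
Roots in GF(2): h(0) = 0 → root; h(1) = 0 → root.
Linear factors from roots: (z), (z + 1).
Complete factorization: h(z) = (z)^2·(z + 1)^3·(z³ + z + 1).
Factor degrees with multiplicity: 1 + 1 + 1 + 1 + 1 + 3 = 8.

1, 1, 1, 1, 1, 3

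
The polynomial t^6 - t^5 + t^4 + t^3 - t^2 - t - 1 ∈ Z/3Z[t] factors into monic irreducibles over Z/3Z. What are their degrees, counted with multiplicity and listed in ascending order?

Write f(t) = t^6 - t^5 + t^4 + t^3 - t^2 - t - 1.
Roots in Z/3Z: f(0) = 2; f(1) = 2; f(2) = 1.
Complete factorization: f(t) = (t^2 - t - 1)·(t^2 + 1)^2.
Factor degrees with multiplicity: 2 + 2 + 2 = 6.

2, 2, 2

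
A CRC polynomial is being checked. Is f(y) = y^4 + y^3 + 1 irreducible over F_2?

Yes

Check for roots in F_2: f(0) = 1; f(1) = 1.
No roots, so no linear factors.
Monic irreducibles of degree 2 over GF(2): y^2 + y + 1.
None of them divide f (all give nonzero remainder).
No irreducible factor of degree ≤ 2 exists, so f is irreducible over GF(2).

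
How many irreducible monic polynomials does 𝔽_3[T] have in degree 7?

The number of monic irreducibles of degree 7 over GF(3) is (1/7)·Σ_{d∣7} μ(7/d) 3^d.
Divisors of 7: 1, 7; μ(7/d) for each: -1, 1.
Σ = − 3^1 + 3^7 = 2184.
N = 2184/7 = 312.

312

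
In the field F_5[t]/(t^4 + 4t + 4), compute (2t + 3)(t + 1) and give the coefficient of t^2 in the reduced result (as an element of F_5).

2

Multiply in F_5[t]: (2t + 3)·(t + 1) = 2t^2 + 3.
Reduced: 2t^2 + 3.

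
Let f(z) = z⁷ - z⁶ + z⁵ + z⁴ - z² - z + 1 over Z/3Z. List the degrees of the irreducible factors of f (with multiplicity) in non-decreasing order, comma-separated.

7

Roots in Z/3Z: f(0) = 1; f(1) = 1; f(2) = 2.
Complete factorization: f(z) = (z⁷ - z⁶ + z⁵ + z⁴ - z² - z + 1).
Factor degrees with multiplicity: 7 = 7.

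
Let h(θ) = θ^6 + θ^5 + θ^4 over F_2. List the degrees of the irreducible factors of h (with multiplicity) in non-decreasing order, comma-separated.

Roots in F_2: h(0) = 0 → root; h(1) = 1.
Linear factors from roots: (θ).
Complete factorization: h(θ) = (θ)^4·(θ^2 + θ + 1).
Factor degrees with multiplicity: 1 + 1 + 1 + 1 + 2 = 6.

1, 1, 1, 1, 2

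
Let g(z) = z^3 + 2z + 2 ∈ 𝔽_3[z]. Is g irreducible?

Check for roots in 𝔽_3: g(0) = 2; g(1) = 2; g(2) = 2.
No roots. A degree-3 polynomial over a field with no linear factor is irreducible.

Yes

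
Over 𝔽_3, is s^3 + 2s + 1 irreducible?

Write h(s) = s^3 + 2s + 1.
Check for roots in 𝔽_3: h(0) = 1; h(1) = 1; h(2) = 1.
No roots. A degree-3 polynomial over a field with no linear factor is irreducible.

Yes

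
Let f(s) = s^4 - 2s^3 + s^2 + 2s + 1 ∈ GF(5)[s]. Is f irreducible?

Yes

Check for roots in GF(5): f(0) = 1; f(1) = 3; f(2) = 4; f(3) = 3; f(4) = 3.
No roots, so no linear factors.
Degree-2 irreducible divisors: test the 10 monic irreducibles of degree 2 over GF(5).
None of them divide f (all give nonzero remainder).
No irreducible factor of degree ≤ 2 exists, so f is irreducible over GF(5).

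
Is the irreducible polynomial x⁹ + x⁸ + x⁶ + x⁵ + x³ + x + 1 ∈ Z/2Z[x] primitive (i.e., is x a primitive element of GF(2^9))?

Yes

Write f(x) = x⁹ + x⁸ + x⁶ + x⁵ + x³ + x + 1.
|GF(2^9)^×| = 2^9 − 1 = 511. Prime factorization: 511 = 7·73.
f is primitive ⇔ x has order 511 in GF(2)[x]/(f), i.e. x^(511/q) ≠ 1 for each prime q | 511.
x^(73) mod f = x⁶ + x⁵ + x³ + x² + x + 1.
x^(7) mod f = x⁷.
None equal 1, so x has full order 511; f is primitive.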